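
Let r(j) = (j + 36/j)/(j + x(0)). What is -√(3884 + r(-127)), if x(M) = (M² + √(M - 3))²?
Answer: -√42358719702/3302 ≈ -62.330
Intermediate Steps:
x(M) = (M² + √(-3 + M))²
r(j) = (j + 36/j)/(-3 + j) (r(j) = (j + 36/j)/(j + (0² + √(-3 + 0))²) = (j + 36/j)/(j + (0 + √(-3))²) = (j + 36/j)/(j + (0 + I*√3)²) = (j + 36/j)/(j + (I*√3)²) = (j + 36/j)/(j - 3) = (j + 36/j)/(-3 + j))
-√(3884 + r(-127)) = -√(3884 + (36 + (-127)²)/((-127)*(-3 - 127))) = -√(3884 - 1/127*(36 + 16129)/(-130)) = -√(3884 - 1/127*(-1/130)*16165) = -√(3884 + 3233/3302) = -√(12828201/3302) = -√42358719702/3302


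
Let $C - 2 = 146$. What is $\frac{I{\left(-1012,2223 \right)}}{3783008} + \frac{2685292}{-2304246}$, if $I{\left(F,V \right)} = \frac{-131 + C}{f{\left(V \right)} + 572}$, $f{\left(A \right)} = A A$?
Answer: $- \frac{3586162242113854211}{3077281726437321312} \approx -1.1654$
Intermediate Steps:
$f{\left(A \right)} = A^{2}$
$C = 148$ ($C = 2 + 146 = 148$)
$I{\left(F,V \right)} = \frac{17}{572 + V^{2}}$ ($I{\left(F,V \right)} = \frac{-131 + 148}{V^{2} + 572} = \frac{17}{572 + V^{2}}$)
$\frac{I{\left(-1012,2223 \right)}}{3783008} + \frac{2685292}{-2304246} = \frac{17 \frac{1}{572 + 2223^{2}}}{3783008} + \frac{2685292}{-2304246} = \frac{17}{572 + 4941729} \cdot \frac{1}{3783008} + 2685292 \left(- \frac{1}{2304246}\right) = \frac{17}{4942301} \cdot \frac{1}{3783008} - \frac{1342646}{1152123} = \frac{17}{18696764221408} - \frac{1342646}{1152123} = - \frac{3586162242113854211}{3077281726437321312}$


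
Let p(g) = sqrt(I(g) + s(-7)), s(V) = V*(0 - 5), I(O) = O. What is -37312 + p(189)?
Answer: -37312 + 4*sqrt(14) ≈ -37297.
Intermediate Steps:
s(V) = -5*V (s(V) = V*(-5) = -5*V)
p(g) = sqrt(35 + g) (p(g) = sqrt(g - 5*(-7)) = sqrt(g + 35) = sqrt(35 + g))
-37312 + p(189) = -37312 + sqrt(35 + 189) = -37312 + sqrt(224) = -37312 + 4*sqrt(14)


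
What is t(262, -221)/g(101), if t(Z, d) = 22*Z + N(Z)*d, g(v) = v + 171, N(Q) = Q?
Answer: -26069/136 ≈ -191.68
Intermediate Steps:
g(v) = 171 + v
t(Z, d) = 22*Z + Z*d
t(262, -221)/g(101) = (262*(22 - 221))/(171 + 101) = (262*(-199))/272 = -52138*1/272 = -26069/136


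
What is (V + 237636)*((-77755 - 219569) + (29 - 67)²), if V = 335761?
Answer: -169656704360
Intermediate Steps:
(V + 237636)*((-77755 - 219569) + (29 - 67)²) = (335761 + 237636)*((-77755 - 219569) + (29 - 67)²) = 573397*(-297324 + (-38)²) = 573397*(-297324 + 1444) = 573397*(-295880) = -169656704360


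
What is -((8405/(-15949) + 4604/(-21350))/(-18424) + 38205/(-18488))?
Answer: 182680907355921/88403886799900 ≈ 2.0664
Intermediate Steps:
-((8405/(-15949) + 4604/(-21350))/(-18424) + 38205/(-18488)) = -((8405*(-1/15949) + 4604*(-1/21350))*(-1/18424) + 38205*(-1/18488)) = -((-205/389 - 2302/10675)*(-1/18424) - 38205/18488) = -(-3083853/4152575*(-1/18424) - 38205/18488) = -(3083853/76507041800 - 38205/18488) = -1*(-182680907355921/88403886799900) = 182680907355921/88403886799900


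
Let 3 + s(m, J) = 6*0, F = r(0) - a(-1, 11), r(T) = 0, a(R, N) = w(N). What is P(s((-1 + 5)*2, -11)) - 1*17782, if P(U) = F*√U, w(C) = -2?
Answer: -17782 + 2*I*√3 ≈ -17782.0 + 3.4641*I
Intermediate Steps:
a(R, N) = -2
F = 2 (F = 0 - 1*(-2) = 0 + 2 = 2)
s(m, J) = -3 (s(m, J) = -3 + 6*0 = -3 + 0 = -3)
P(U) = 2*√U
P(s((-1 + 5)*2, -11)) - 1*17782 = 2*√(-3) - 1*17782 = 2*(I*√3) - 17782 = 2*I*√3 - 17782 = -17782 + 2*I*√3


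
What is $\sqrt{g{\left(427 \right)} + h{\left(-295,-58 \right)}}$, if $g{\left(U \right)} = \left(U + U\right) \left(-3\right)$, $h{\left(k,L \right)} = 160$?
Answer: $i \sqrt{2402} \approx 49.01 i$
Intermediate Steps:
$g{\left(U \right)} = - 6 U$ ($g{\left(U \right)} = 2 U \left(-3\right) = - 6 U$)
$\sqrt{g{\left(427 \right)} + h{\left(-295,-58 \right)}} = \sqrt{\left(-6\right) 427 + 160} = \sqrt{-2562 + 160} = \sqrt{-2402} = i \sqrt{2402}$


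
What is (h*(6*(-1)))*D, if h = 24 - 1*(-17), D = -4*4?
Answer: 3936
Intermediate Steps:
D = -16
h = 41 (h = 24 + 17 = 41)
(h*(6*(-1)))*D = (41*(6*(-1)))*(-16) = (41*(-6))*(-16) = -246*(-16) = 3936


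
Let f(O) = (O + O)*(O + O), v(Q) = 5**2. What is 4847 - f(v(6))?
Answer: 2347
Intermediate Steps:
v(Q) = 25
f(O) = 4*O**2 (f(O) = (2*O)*(2*O) = 4*O**2)
4847 - f(v(6)) = 4847 - 4*25**2 = 4847 - 4*625 = 4847 - 1*2500 = 4847 - 2500 = 2347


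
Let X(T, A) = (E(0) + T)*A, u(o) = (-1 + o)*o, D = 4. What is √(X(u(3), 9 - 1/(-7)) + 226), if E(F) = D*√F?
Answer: √13762/7 ≈ 16.759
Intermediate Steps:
u(o) = o*(-1 + o)
E(F) = 4*√F
X(T, A) = A*T (X(T, A) = (4*√0 + T)*A = (4*0 + T)*A = (0 + T)*A = T*A = A*T)
√(X(u(3), 9 - 1/(-7)) + 226) = √((9 - 1/(-7))*(3*(-1 + 3)) + 226) = √((9 - (-1)/7)*(3*2) + 226) = √((9 - 1*(-⅐))*6 + 226) = √((9 + ⅐)*6 + 226) = √((64/7)*6 + 226) = √(384/7 + 226) = √(1966/7) = √13762/7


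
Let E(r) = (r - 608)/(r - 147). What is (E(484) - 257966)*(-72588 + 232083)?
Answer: -13865644553670/337 ≈ -4.1144e+10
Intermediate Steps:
E(r) = (-608 + r)/(-147 + r)
(E(484) - 257966)*(-72588 + 232083) = ((-608 + 484)/(-147 + 484) - 257966)*(-72588 + 232083) = (-124/337 - 257966)*159495 = -86934666/337*159495 = -13865644553670/337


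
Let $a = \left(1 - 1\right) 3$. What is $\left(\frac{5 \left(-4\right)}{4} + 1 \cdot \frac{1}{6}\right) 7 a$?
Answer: $0$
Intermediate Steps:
$a = 0$ ($a = 0 \cdot 3 = 0$)
$\left(\frac{5 \left(-4\right)}{4} + 1 \cdot \frac{1}{6}\right) 7 a = \left(\frac{5 \left(-4\right)}{4} + 1 \cdot \frac{1}{6}\right) 7 \cdot 0 = \left(\left(-20\right) \frac{1}{4} + 1 \cdot \frac{1}{6}\right) 7 \cdot 0 = \left(-5 + \frac{1}{6}\right) 7 \cdot 0 = \left(- \frac{29}{6}\right) 7 \cdot 0 = \left(- \frac{203}{6}\right) 0 = 0$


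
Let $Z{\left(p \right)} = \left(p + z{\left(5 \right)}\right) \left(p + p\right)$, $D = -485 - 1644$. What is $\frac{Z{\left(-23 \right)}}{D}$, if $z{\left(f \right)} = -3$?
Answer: $- \frac{1196}{2129} \approx -0.56177$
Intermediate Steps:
$D = -2129$
$Z{\left(p \right)} = 2 p \left(-3 + p\right)$ ($Z{\left(p \right)} = \left(p - 3\right) \left(p + p\right) = \left(-3 + p\right) 2 p = 2 p \left(-3 + p\right)$)
$\frac{Z{\left(-23 \right)}}{D} = \frac{2 \left(-23\right) \left(-3 - 23\right)}{-2129} = 2 \left(-23\right) \left(-26\right) \left(- \frac{1}{2129}\right) = 1196 \left(- \frac{1}{2129}\right) = - \frac{1196}{2129}$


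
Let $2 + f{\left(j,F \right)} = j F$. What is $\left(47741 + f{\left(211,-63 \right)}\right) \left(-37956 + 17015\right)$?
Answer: $-721333686$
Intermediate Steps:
$f{\left(j,F \right)} = -2 + F j$ ($f{\left(j,F \right)} = -2 + j F = -2 + F j$)
$\left(47741 + f{\left(211,-63 \right)}\right) \left(-37956 + 17015\right) = \left(47741 - 13295\right) \left(-37956 + 17015\right) = \left(47741 - 13295\right) \left(-20941\right) = 34446 \left(-20941\right) = -721333686$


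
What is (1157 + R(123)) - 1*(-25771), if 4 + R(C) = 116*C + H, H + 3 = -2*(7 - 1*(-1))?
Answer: 41173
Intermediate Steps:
H = -19 (H = -3 - 2*(7 - 1*(-1)) = -3 - 2*(7 + 1) = -3 - 2*8 = -3 - 16 = -19)
R(C) = -23 + 116*C (R(C) = -4 + (116*C - 19) = -4 + (-19 + 116*C) = -23 + 116*C)
(1157 + R(123)) - 1*(-25771) = (1157 + (-23 + 116*123)) - 1*(-25771) = (1157 + (-23 + 14268)) + 25771 = (1157 + 14245) + 25771 = 15402 + 25771 = 41173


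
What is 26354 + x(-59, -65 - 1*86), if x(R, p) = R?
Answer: 26295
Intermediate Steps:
26354 + x(-59, -65 - 1*86) = 26354 - 59 = 26295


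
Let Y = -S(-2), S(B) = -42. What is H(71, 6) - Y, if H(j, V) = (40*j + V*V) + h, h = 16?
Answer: 2850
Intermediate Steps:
Y = 42 (Y = -1*(-42) = 42)
H(j, V) = 16 + V² + 40*j (H(j, V) = (40*j + V*V) + 16 = (40*j + V²) + 16 = (V² + 40*j) + 16 = 16 + V² + 40*j)
H(71, 6) - Y = (16 + 6² + 40*71) - 1*42 = (16 + 36 + 2840) - 42 = 2892 - 42 = 2850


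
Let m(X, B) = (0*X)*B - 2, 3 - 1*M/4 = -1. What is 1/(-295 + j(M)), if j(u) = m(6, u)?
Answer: -1/297 ≈ -0.0033670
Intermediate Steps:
M = 16 (M = 12 - 4*(-1) = 12 + 4 = 16)
m(X, B) = -2 (m(X, B) = 0*B - 2 = 0 - 2 = -2)
j(u) = -2
1/(-295 + j(M)) = 1/(-295 - 2) = 1/(-297) = -1/297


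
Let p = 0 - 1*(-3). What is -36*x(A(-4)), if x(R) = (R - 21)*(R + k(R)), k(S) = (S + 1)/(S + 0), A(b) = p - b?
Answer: 4104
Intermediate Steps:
p = 3 (p = 0 + 3 = 3)
A(b) = 3 - b
k(S) = (1 + S)/S
x(R) = (-21 + R)*(R + (1 + R)/R) (x(R) = (R - 21)*(R + (1 + R)/R) = (-21 + R)*(R + (1 + R)/R))
-36*x(A(-4)) = -36*(-20 + (3 - 1*(-4))² - 21/(3 - 1*(-4)) - 20*(3 - 1*(-4))) = -36*(-20 + (3 + 4)² - 21/(3 + 4) - 20*(3 + 4)) = -36*(-20 + 7² - 21/7 - 20*7) = -36*(-20 + 49 - 21*⅐ - 140) = -36*(-20 + 49 - 3 - 140) = -36*(-114) = 4104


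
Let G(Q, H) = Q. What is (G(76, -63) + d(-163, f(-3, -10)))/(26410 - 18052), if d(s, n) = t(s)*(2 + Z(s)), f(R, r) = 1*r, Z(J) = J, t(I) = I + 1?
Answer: 13079/4179 ≈ 3.1297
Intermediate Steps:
t(I) = 1 + I
f(R, r) = r
d(s, n) = (1 + s)*(2 + s)
(G(76, -63) + d(-163, f(-3, -10)))/(26410 - 18052) = (76 + (1 - 163)*(2 - 163))/(26410 - 18052) = (76 - 162*(-161))/8358 = (76 + 26082)*(1/8358) = 26158*(1/8358) = 13079/4179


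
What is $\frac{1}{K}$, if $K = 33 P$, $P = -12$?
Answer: $- \frac{1}{396} \approx -0.0025253$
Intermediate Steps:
$K = -396$ ($K = 33 \left(-12\right) = -396$)
$\frac{1}{K} = \frac{1}{-396} = - \frac{1}{396}$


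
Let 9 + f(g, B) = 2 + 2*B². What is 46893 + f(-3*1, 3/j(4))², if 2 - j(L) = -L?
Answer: 187741/4 ≈ 46935.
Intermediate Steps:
j(L) = 2 + L (j(L) = 2 - (-1)*L = 2 + L)
f(g, B) = -7 + 2*B² (f(g, B) = -9 + (2 + 2*B²) = -7 + 2*B²)
46893 + f(-3*1, 3/j(4))² = 46893 + (-7 + 2*(3/(2 + 4))²)² = 46893 + (-7 + 2*(3/6)²)² = 46893 + (-7 + 2*(3*(⅙))²)² = 46893 + (-7 + 2*(½)²)² = 46893 + (-7 + 2*(¼))² = 46893 + (-7 + ½)² = 46893 + (-13/2)² = 46893 + 169/4 = 187741/4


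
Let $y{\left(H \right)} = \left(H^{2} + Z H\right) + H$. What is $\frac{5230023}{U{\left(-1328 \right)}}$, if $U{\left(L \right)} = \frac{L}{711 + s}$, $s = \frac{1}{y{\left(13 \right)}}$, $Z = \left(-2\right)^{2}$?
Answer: $- \frac{290048358875}{103584} \approx -2.8001 \cdot 10^{6}$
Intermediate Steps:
$Z = 4$
$y{\left(H \right)} = H^{2} + 5 H$ ($y{\left(H \right)} = \left(H^{2} + 4 H\right) + H = H^{2} + 5 H$)
$s = \frac{1}{234}$ ($s = \frac{1}{13 \left(5 + 13\right)} = \frac{1}{13 \cdot 18} = \frac{1}{234} \approx 0.0042735$)
$U{\left(L \right)} = \frac{234 L}{166375}$ ($U{\left(L \right)} = \frac{L}{711 + \frac{1}{234}} = \frac{L}{\frac{166375}{234}} = \frac{234 L}{166375}$)
$\frac{5230023}{U{\left(-1328 \right)}} = \frac{5230023}{\frac{234}{166375} \left(-1328\right)} = \frac{5230023}{- \frac{310752}{166375}} = 5230023 \left(- \frac{166375}{310752}\right) = - \frac{290048358875}{103584}$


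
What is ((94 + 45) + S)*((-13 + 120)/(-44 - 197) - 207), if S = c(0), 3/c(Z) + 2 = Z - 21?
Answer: -159680836/5543 ≈ -28808.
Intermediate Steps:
c(Z) = 3/(-23 + Z) (c(Z) = 3/(-2 + (Z - 21)) = 3/(-2 + (-21 + Z)) = 3/(-23 + Z))
S = -3/23 (S = 3/(-23 + 0) = 3/(-23) = 3*(-1/23) = -3/23 ≈ -0.13043)
((94 + 45) + S)*((-13 + 120)/(-44 - 197) - 207) = ((94 + 45) - 3/23)*((-13 + 120)/(-44 - 197) - 207) = (139 - 3/23)*(107/(-241) - 207) = 3194*(107*(-1/241) - 207)/23 = 3194*(-107/241 - 207)/23 = (3194/23)*(-49994/241) = -159680836/5543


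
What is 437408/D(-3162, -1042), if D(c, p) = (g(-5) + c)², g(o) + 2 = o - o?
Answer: 27338/625681 ≈ 0.043693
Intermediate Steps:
g(o) = -2 (g(o) = -2 + (o - o) = -2 + 0 = -2)
D(c, p) = (-2 + c)²
437408/D(-3162, -1042) = 437408/((-2 - 3162)²) = 437408/((-3164)²) = 437408/10010896 = 437408*(1/10010896) = 27338/625681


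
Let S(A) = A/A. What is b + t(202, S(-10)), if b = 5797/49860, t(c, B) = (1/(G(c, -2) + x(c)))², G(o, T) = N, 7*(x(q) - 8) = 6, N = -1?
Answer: 3995813/30165300 ≈ 0.13246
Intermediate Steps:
x(q) = 62/7 (x(q) = 8 + (⅐)*6 = 8 + 6/7 = 62/7)
G(o, T) = -1
S(A) = 1
t(c, B) = 49/3025 (t(c, B) = (1/(-1 + 62/7))² = (1/(55/7))² = (7/55)² = 49/3025)
b = 5797/49860 (b = 5797*(1/49860) = 5797/49860 ≈ 0.11627)
b + t(202, S(-10)) = 5797/49860 + 49/3025 = 3995813/30165300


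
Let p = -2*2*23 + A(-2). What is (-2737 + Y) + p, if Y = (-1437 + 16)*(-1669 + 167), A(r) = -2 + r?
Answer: 2131509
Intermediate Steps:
Y = 2134342 (Y = -1421*(-1502) = 2134342)
p = -96 (p = -2*2*23 + (-2 - 2) = -4*23 - 4 = -92 - 4 = -96)
(-2737 + Y) + p = (-2737 + 2134342) - 96 = 2131605 - 96 = 2131509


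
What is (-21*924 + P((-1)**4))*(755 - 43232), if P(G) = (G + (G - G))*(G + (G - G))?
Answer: 824181231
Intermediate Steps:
P(G) = G**2 (P(G) = (G + 0)*(G + 0) = G*G = G**2)
(-21*924 + P((-1)**4))*(755 - 43232) = (-21*924 + ((-1)**4)**2)*(755 - 43232) = (-19404 + 1**2)*(-42477) = (-19404 + 1)*(-42477) = -19403*(-42477) = 824181231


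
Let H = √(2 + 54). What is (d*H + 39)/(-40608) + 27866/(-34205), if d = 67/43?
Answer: -377638841/462998880 - 67*√14/873072 ≈ -0.81592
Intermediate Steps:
H = 2*√14 (H = √56 = 2*√14 ≈ 7.4833)
d = 67/43 (d = 67*(1/43) = 67/43 ≈ 1.5581)
(d*H + 39)/(-40608) + 27866/(-34205) = (67*(2*√14)/43 + 39)/(-40608) + 27866/(-34205) = (134*√14/43 + 39)*(-1/40608) + 27866*(-1/34205) = (39 + 134*√14/43)*(-1/40608) - 27866/34205 = (-13/13536 - 67*√14/873072) - 27866/34205 = -377638841/462998880 - 67*√14/873072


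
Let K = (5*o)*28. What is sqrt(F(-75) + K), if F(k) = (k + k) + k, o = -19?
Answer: I*sqrt(2885) ≈ 53.712*I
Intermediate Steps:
F(k) = 3*k (F(k) = 2*k + k = 3*k)
K = -2660 (K = (5*(-19))*28 = -95*28 = -2660)
sqrt(F(-75) + K) = sqrt(3*(-75) - 2660) = sqrt(-225 - 2660) = sqrt(-2885) = I*sqrt(2885)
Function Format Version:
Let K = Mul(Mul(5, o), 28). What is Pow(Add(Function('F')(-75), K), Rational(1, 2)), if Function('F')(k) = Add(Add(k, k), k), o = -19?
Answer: Mul(I, Pow(2885, Rational(1, 2))) ≈ Mul(53.712, I)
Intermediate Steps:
Function('F')(k) = Mul(3, k) (Function('F')(k) = Add(Mul(2, k), k) = Mul(3, k))
K = -2660 (K = Mul(Mul(5, -19), 28) = Mul(-95, 28) = -2660)
Pow(Add(Function('F')(-75), K), Rational(1, 2)) = Pow(Add(Mul(3, -75), -2660), Rational(1, 2)) = Pow(Add(-225, -2660), Rational(1, 2)) = Pow(-2885, Rational(1, 2)) = Mul(I, Pow(2885, Rational(1, 2)))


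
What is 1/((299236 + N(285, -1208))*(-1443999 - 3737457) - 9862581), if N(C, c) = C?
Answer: -1/1551964745157 ≈ -6.4434e-13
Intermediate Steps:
1/((299236 + N(285, -1208))*(-1443999 - 3737457) - 9862581) = 1/((299236 + 285)*(-1443999 - 3737457) - 9862581) = 1/(299521*(-5181456) - 9862581) = 1/(-1551954882576 - 9862581) = 1/(-1551964745157) = -1/1551964745157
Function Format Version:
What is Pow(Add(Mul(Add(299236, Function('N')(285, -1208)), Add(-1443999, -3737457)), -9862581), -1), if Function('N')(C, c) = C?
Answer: Rational(-1, 1551964745157) ≈ -6.4434e-13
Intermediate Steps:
Pow(Add(Mul(Add(299236, Function('N')(285, -1208)), Add(-1443999, -3737457)), -9862581), -1) = Pow(Add(Mul(Add(299236, 285), Add(-1443999, -3737457)), -9862581), -1) = Pow(Add(Mul(299521, -5181456), -9862581), -1) = Pow(Add(-1551954882576, -9862581), -1) = Pow(-1551964745157, -1) = Rational(-1, 1551964745157)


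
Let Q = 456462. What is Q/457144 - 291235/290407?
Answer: -288286403/66378908804 ≈ -0.0043430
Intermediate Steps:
Q/457144 - 291235/290407 = 456462/457144 - 291235/290407 = 456462*(1/457144) - 291235*1/290407 = 228231/228572 - 291235/290407 = -288286403/66378908804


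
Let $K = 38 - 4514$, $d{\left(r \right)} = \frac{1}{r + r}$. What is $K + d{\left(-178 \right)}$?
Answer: $- \frac{1593457}{356} \approx -4476.0$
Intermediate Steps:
$d{\left(r \right)} = \frac{1}{2 r}$
$K = -4476$ ($K = 38 - 4514 = -4476$)
$K + d{\left(-178 \right)} = -4476 + \frac{1}{2 \left(-178\right)} = -4476 + \frac{1}{2} \left(- \frac{1}{178}\right) = -4476 - \frac{1}{356} = - \frac{1593457}{356}$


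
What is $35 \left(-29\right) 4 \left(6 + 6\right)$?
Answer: $-48720$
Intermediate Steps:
$35 \left(-29\right) 4 \left(6 + 6\right) = - 1015 \cdot 4 \cdot 12 = \left(-1015\right) 48 = -48720$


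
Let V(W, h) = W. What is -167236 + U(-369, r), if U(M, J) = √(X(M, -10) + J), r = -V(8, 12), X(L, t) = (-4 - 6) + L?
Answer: -167236 + 3*I*√43 ≈ -1.6724e+5 + 19.672*I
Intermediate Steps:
X(L, t) = -10 + L
r = -8 (r = -1*8 = -8)
U(M, J) = √(-10 + J + M) (U(M, J) = √((-10 + M) + J) = √(-10 + J + M))
-167236 + U(-369, r) = -167236 + √(-10 - 8 - 369) = -167236 + √(-387) = -167236 + 3*I*√43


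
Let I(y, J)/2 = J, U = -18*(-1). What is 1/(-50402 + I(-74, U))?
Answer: -1/50366 ≈ -1.9855e-5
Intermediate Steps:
U = 18
I(y, J) = 2*J
1/(-50402 + I(-74, U)) = 1/(-50402 + 2*18) = 1/(-50402 + 36) = 1/(-50366) = -1/50366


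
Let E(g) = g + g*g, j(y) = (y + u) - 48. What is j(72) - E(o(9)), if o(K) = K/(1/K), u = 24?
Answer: -6594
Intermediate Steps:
o(K) = K² (o(K) = K*K = K²)
j(y) = -24 + y (j(y) = (y + 24) - 48 = (24 + y) - 48 = -24 + y)
E(g) = g + g²
j(72) - E(o(9)) = (-24 + 72) - 9²*(1 + 9²) = 48 - 81*(1 + 81) = 48 - 81*82 = 48 - 1*6642 = 48 - 6642 = -6594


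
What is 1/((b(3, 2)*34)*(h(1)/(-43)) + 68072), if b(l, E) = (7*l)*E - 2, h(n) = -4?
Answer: 43/2932536 ≈ 1.4663e-5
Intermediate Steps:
b(l, E) = -2 + 7*E*l (b(l, E) = 7*E*l - 2 = -2 + 7*E*l)
1/((b(3, 2)*34)*(h(1)/(-43)) + 68072) = 1/(((-2 + 7*2*3)*34)*(-4/(-43)) + 68072) = 1/(((-2 + 42)*34)*(-4*(-1/43)) + 68072) = 1/((40*34)*(4/43) + 68072) = 1/(1360*(4/43) + 68072) = 1/(5440/43 + 68072) = 1/(2932536/43) = 43/2932536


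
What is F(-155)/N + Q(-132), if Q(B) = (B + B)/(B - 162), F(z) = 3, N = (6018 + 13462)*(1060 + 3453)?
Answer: 3868182707/4307748760 ≈ 0.89796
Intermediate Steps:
N = 87913240 (N = 19480*4513 = 87913240)
Q(B) = 2*B/(-162 + B) (Q(B) = (2*B)/(-162 + B) = 2*B/(-162 + B))
F(-155)/N + Q(-132) = 3/87913240 + 2*(-132)/(-162 - 132) = 3*(1/87913240) + 2*(-132)/(-294) = 3/87913240 + 2*(-132)*(-1/294) = 3/87913240 + 44/49 = 3868182707/4307748760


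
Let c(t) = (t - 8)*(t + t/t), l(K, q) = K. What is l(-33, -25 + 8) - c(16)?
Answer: -169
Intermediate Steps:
c(t) = (1 + t)*(-8 + t) (c(t) = (-8 + t)*(t + 1) = (-8 + t)*(1 + t) = (1 + t)*(-8 + t))
l(-33, -25 + 8) - c(16) = -33 - (-8 + 16² - 7*16) = -33 - (-8 + 256 - 112) = -33 - 1*136 = -33 - 136 = -169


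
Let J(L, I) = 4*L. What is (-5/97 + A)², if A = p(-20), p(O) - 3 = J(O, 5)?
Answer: 55860676/9409 ≈ 5936.9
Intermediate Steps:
p(O) = 3 + 4*O
A = -77 (A = 3 + 4*(-20) = 3 - 80 = -77)
(-5/97 + A)² = (-5/97 - 77)² = (-7474/97)² = 55860676/9409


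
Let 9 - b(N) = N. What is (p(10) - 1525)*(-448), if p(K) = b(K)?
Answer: 683648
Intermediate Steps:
b(N) = 9 - N
p(K) = 9 - K
(p(10) - 1525)*(-448) = ((9 - 1*10) - 1525)*(-448) = ((9 - 10) - 1525)*(-448) = (-1 - 1525)*(-448) = -1526*(-448) = 683648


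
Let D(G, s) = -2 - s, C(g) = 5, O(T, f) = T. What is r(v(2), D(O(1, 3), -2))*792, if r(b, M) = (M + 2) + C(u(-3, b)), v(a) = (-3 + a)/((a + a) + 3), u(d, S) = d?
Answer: 5544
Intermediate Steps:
v(a) = (-3 + a)/(3 + 2*a) (v(a) = (-3 + a)/(2*a + 3) = (-3 + a)/(3 + 2*a))
r(b, M) = 7 + M (r(b, M) = (M + 2) + 5 = (2 + M) + 5 = 7 + M)
r(v(2), D(O(1, 3), -2))*792 = (7 + (-2 - 1*(-2)))*792 = (7 + (-2 + 2))*792 = (7 + 0)*792 = 7*792 = 5544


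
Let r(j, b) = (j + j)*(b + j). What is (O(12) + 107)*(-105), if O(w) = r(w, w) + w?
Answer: -72975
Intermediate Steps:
r(j, b) = 2*j*(b + j) (r(j, b) = (2*j)*(b + j) = 2*j*(b + j))
O(w) = w + 4*w² (O(w) = 2*w*(w + w) + w = 2*w*(2*w) + w = 4*w² + w = w + 4*w²)
(O(12) + 107)*(-105) = (12*(1 + 4*12) + 107)*(-105) = (12*(1 + 48) + 107)*(-105) = (12*49 + 107)*(-105) = (588 + 107)*(-105) = 695*(-105) = -72975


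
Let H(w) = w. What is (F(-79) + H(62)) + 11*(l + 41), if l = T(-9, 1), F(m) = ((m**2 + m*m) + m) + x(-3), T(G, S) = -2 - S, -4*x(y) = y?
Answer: 51535/4 ≈ 12884.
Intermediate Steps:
x(y) = -y/4
F(m) = 3/4 + m + 2*m**2 (F(m) = ((m**2 + m*m) + m) - 1/4*(-3) = ((m**2 + m**2) + m) + 3/4 = (2*m**2 + m) + 3/4 = (m + 2*m**2) + 3/4 = 3/4 + m + 2*m**2)
l = -3 (l = -2 - 1*1 = -2 - 1 = -3)
(F(-79) + H(62)) + 11*(l + 41) = ((3/4 - 79 + 2*(-79)**2) + 62) + 11*(-3 + 41) = ((3/4 - 79 + 2*6241) + 62) + 11*38 = ((3/4 - 79 + 12482) + 62) + 418 = (49615/4 + 62) + 418 = 49863/4 + 418 = 51535/4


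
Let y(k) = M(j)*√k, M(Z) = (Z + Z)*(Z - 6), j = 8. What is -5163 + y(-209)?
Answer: -5163 + 32*I*√209 ≈ -5163.0 + 462.62*I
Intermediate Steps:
M(Z) = 2*Z*(-6 + Z) (M(Z) = (2*Z)*(-6 + Z) = 2*Z*(-6 + Z))
y(k) = 32*√k (y(k) = (2*8*(-6 + 8))*√k = (2*8*2)*√k = 32*√k)
-5163 + y(-209) = -5163 + 32*√(-209) = -5163 + 32*(I*√209) = -5163 + 32*I*√209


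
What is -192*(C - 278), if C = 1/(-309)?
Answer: 5497792/103 ≈ 53377.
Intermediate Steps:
C = -1/309 ≈ -0.0032362
-192*(C - 278) = -192*(-1/309 - 278) = -192*(-85903/309) = 5497792/103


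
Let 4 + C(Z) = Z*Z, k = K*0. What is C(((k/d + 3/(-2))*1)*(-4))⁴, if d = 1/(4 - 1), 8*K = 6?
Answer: 1048576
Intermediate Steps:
K = ¾ (K = (⅛)*6 = ¾ ≈ 0.75000)
d = ⅓ (d = 1/3 = ⅓ ≈ 0.33333)
k = 0 (k = (¾)*0 = 0)
C(Z) = -4 + Z² (C(Z) = -4 + Z*Z = -4 + Z²)
C(((k/d + 3/(-2))*1)*(-4))⁴ = (-4 + (((0/(⅓) + 3/(-2))*1)*(-4))²)⁴ = (-4 + (((0*3 + 3*(-½))*1)*(-4))²)⁴ = (-4 + (((0 - 3/2)*1)*(-4))²)⁴ = (-4 + (-3/2*1*(-4))²)⁴ = (-4 + (-3/2*(-4))²)⁴ = (-4 + 6²)⁴ = (-4 + 36)⁴ = 32⁴ = 1048576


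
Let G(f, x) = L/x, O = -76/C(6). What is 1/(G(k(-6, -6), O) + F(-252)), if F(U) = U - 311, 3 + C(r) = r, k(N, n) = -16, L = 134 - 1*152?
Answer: -38/21367 ≈ -0.0017784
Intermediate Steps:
L = -18 (L = 134 - 152 = -18)
C(r) = -3 + r
O = -76/3 (O = -76/(-3 + 6) = -76/3 ≈ -25.333)
F(U) = -311 + U
G(f, x) = -18/x
1/(G(k(-6, -6), O) + F(-252)) = 1/(-18/(-76/3) + (-311 - 252)) = 1/(-18*(-3/76) - 563) = 1/(27/38 - 563) = 1/(-21367/38) = -38/21367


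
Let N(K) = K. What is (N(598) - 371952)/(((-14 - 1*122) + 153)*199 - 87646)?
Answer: 371354/84263 ≈ 4.4071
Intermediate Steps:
(N(598) - 371952)/(((-14 - 1*122) + 153)*199 - 87646) = (598 - 371952)/(((-14 - 1*122) + 153)*199 - 87646) = -371354/(((-14 - 122) + 153)*199 - 87646) = -371354/((-136 + 153)*199 - 87646) = -371354/(17*199 - 87646) = -371354/(3383 - 87646) = -371354/(-84263) = -371354*(-1/84263) = 371354/84263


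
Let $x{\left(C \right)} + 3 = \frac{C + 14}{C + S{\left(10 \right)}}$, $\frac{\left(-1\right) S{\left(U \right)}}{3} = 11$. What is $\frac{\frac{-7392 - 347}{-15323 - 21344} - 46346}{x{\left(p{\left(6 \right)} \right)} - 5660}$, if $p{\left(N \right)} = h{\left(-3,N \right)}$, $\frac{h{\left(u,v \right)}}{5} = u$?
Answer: $\frac{81569330064}{9966933941} \approx 8.184$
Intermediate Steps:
$h{\left(u,v \right)} = 5 u$
$S{\left(U \right)} = -33$ ($S{\left(U \right)} = \left(-3\right) 11 = -33$)
$p{\left(N \right)} = -15$ ($p{\left(N \right)} = 5 \left(-3\right) = -15$)
$x{\left(C \right)} = -3 + \frac{14 + C}{-33 + C}$ ($x{\left(C \right)} = -3 + \frac{C + 14}{C - 33} = -3 + \frac{14 + C}{-33 + C}$)
$\frac{\frac{-7392 - 347}{-15323 - 21344} - 46346}{x{\left(p{\left(6 \right)} \right)} - 5660} = \frac{\frac{-7392 - 347}{-15323 - 21344} - 46346}{\frac{113 - -30}{-33 - 15} - 5660} = \frac{\frac{-7392 + \left(-12480 + 12133\right)}{-36667} - 46346}{\frac{113 + 30}{-48} - 5660} = \frac{\left(-7392 - 347\right) \left(- \frac{1}{36667}\right) - 46346}{\left(- \frac{1}{48}\right) 143 - 5660} = \frac{\left(-7739\right) \left(- \frac{1}{36667}\right) - 46346}{- \frac{143}{48} - 5660} = \frac{\frac{7739}{36667} - 46346}{- \frac{271823}{48}} = \left(- \frac{1699361043}{36667}\right) \left(- \frac{48}{271823}\right) = \frac{81569330064}{9966933941}$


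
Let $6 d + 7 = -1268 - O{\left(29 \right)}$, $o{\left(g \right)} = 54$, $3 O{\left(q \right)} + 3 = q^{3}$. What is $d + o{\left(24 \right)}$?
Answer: $- \frac{27239}{18} \approx -1513.3$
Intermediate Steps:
$O{\left(q \right)} = -1 + \frac{q^{3}}{3}$
$d = - \frac{28211}{18}$ ($d = - \frac{7}{6} + \frac{-1268 - \left(-1 + \frac{29^{3}}{3}\right)}{6} = - \frac{7}{6} + \frac{-1268 - \left(-1 + \frac{1}{3} \cdot 24389\right)}{6} = - \frac{7}{6} + \frac{-1268 - \left(-1 + \frac{24389}{3}\right)}{6} = - \frac{7}{6} + \frac{-1268 - \frac{24386}{3}}{6} = - \frac{7}{6} + \frac{1}{6} \left(- \frac{28190}{3}\right) = - \frac{7}{6} - \frac{14095}{9} = - \frac{28211}{18} \approx -1567.3$)
$d + o{\left(24 \right)} = - \frac{28211}{18} + 54 = - \frac{27239}{18}$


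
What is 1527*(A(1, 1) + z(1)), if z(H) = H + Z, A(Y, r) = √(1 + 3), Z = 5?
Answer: 12216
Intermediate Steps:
A(Y, r) = 2 (A(Y, r) = √4 = 2)
z(H) = 5 + H (z(H) = H + 5 = 5 + H)
1527*(A(1, 1) + z(1)) = 1527*(2 + (5 + 1)) = 1527*(2 + 6) = 1527*8 = 12216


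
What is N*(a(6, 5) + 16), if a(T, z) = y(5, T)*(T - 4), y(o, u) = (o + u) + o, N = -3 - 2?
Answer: -240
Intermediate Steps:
N = -5
y(o, u) = u + 2*o
a(T, z) = (-4 + T)*(10 + T) (a(T, z) = (T + 2*5)*(T - 4) = (T + 10)*(-4 + T) = (10 + T)*(-4 + T) = (-4 + T)*(10 + T))
N*(a(6, 5) + 16) = -5*((-4 + 6)*(10 + 6) + 16) = -5*(2*16 + 16) = -5*(32 + 16) = -5*48 = -240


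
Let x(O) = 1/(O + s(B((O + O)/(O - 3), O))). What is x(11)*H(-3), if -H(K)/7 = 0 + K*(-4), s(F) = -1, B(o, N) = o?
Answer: -42/5 ≈ -8.4000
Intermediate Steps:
H(K) = 28*K (H(K) = -7*(0 + K*(-4)) = -7*(0 - 4*K) = -(-28)*K = 28*K)
x(O) = 1/(-1 + O) (x(O) = 1/(O - 1) = 1/(-1 + O))
x(11)*H(-3) = (28*(-3))/(-1 + 11) = -84/10 = (1/10)*(-84) = -42/5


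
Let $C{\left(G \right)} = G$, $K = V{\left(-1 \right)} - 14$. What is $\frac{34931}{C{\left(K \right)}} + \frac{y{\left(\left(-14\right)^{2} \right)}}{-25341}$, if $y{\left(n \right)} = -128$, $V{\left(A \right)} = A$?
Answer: $- \frac{98353839}{42235} \approx -2328.7$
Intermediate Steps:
$K = -15$ ($K = -1 - 14 = -15$)
$\frac{34931}{C{\left(K \right)}} + \frac{y{\left(\left(-14\right)^{2} \right)}}{-25341} = \frac{34931}{-15} - \frac{128}{-25341} = 34931 \left(- \frac{1}{15}\right) - - \frac{128}{25341} = - \frac{34931}{15} + \frac{128}{25341} = - \frac{98353839}{42235}$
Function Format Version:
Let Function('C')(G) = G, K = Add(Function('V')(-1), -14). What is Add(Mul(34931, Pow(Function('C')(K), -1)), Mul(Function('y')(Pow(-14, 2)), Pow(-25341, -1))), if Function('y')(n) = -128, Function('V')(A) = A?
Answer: Rational(-98353839, 42235) ≈ -2328.7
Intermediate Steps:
K = -15 (K = Add(-1, -14) = -15)
Add(Mul(34931, Pow(Function('C')(K), -1)), Mul(Function('y')(Pow(-14, 2)), Pow(-25341, -1))) = Add(Mul(34931, Pow(-15, -1)), Mul(-128, Pow(-25341, -1))) = Add(Mul(34931, Rational(-1, 15)), Mul(-128, Rational(-1, 25341))) = Add(Rational(-34931, 15), Rational(128, 25341)) = Rational(-98353839, 42235)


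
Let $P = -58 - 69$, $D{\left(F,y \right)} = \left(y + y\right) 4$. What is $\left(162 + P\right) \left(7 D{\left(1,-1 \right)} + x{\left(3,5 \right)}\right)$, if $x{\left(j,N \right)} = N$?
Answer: $-1785$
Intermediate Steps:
$D{\left(F,y \right)} = 8 y$ ($D{\left(F,y \right)} = 2 y 4 = 8 y$)
$P = -127$ ($P = -58 - 69 = -127$)
$\left(162 + P\right) \left(7 D{\left(1,-1 \right)} + x{\left(3,5 \right)}\right) = \left(162 - 127\right) \left(7 \cdot 8 \left(-1\right) + 5\right) = 35 \left(7 \left(-8\right) + 5\right) = 35 \left(-56 + 5\right) = 35 \left(-51\right) = -1785$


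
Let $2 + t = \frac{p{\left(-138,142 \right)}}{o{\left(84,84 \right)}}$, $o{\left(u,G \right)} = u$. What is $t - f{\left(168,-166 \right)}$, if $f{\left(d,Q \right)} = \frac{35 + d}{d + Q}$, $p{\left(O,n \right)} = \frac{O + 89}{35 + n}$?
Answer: $- \frac{219841}{2124} \approx -103.5$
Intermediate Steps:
$p{\left(O,n \right)} = \frac{89 + O}{35 + n}$
$f{\left(d,Q \right)} = \frac{35 + d}{Q + d}$
$t = - \frac{4255}{2124}$ ($t = -2 + \frac{\frac{1}{35 + 142} \left(89 - 138\right)}{84} = -2 + \frac{1}{177} \left(-49\right) \frac{1}{84} = -2 - \frac{7}{2124} = - \frac{4255}{2124} \approx -2.0033$)
$t - f{\left(168,-166 \right)} = - \frac{4255}{2124} - \frac{35 + 168}{-166 + 168} = - \frac{4255}{2124} - \frac{1}{2} \cdot 203 = - \frac{4255}{2124} - \frac{203}{2} = - \frac{219841}{2124}$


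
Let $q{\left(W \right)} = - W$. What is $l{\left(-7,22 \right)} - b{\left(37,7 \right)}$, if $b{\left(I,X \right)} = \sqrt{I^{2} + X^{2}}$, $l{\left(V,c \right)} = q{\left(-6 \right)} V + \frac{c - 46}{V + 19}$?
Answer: $-44 - \sqrt{1418} \approx -81.656$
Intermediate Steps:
$l{\left(V,c \right)} = 6 V + \frac{-46 + c}{19 + V}$ ($l{\left(V,c \right)} = \left(-1\right) \left(-6\right) V + \frac{c - 46}{V + 19} = 6 V + \frac{-46 + c}{19 + V}$)
$l{\left(-7,22 \right)} - b{\left(37,7 \right)} = \frac{-46 + 22 + 6 \left(-7\right)^{2} + 114 \left(-7\right)}{19 - 7} - \sqrt{37^{2} + 7^{2}} = \frac{-46 + 22 + 6 \cdot 49 - 798}{12} - \sqrt{1369 + 49} = \frac{-46 + 22 + 294 - 798}{12} - \sqrt{1418} = \frac{1}{12} \left(-528\right) - \sqrt{1418} = -44 - \sqrt{1418}$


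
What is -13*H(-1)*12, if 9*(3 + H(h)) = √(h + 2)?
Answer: 1352/3 ≈ 450.67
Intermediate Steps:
H(h) = -3 + √(2 + h)/9 (H(h) = -3 + √(h + 2)/9 = -3 + √(2 + h)/9)
-13*H(-1)*12 = -13*(-3 + √(2 - 1)/9)*12 = -13*(-3 + √1/9)*12 = -13*(-3 + (⅑)*1)*12 = -13*(-3 + ⅑)*12 = -13*(-26/9)*12 = (338/9)*12 = 1352/3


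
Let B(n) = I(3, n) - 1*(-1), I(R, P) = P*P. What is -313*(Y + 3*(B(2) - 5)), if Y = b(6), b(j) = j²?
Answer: -11268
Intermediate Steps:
I(R, P) = P²
Y = 36 (Y = 6² = 36)
B(n) = 1 + n² (B(n) = n² - 1*(-1) = n² + 1 = 1 + n²)
-313*(Y + 3*(B(2) - 5)) = -313*(36 + 3*((1 + 2²) - 5)) = -313*(36 + 3*((1 + 4) - 5)) = -313*(36 + 3*(5 - 5)) = -313*(36 + 3*0) = -313*(36 + 0) = -313*36 = -11268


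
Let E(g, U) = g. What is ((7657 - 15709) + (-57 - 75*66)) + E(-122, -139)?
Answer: -13181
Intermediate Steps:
((7657 - 15709) + (-57 - 75*66)) + E(-122, -139) = ((7657 - 15709) + (-57 - 75*66)) - 122 = (-8052 + (-57 - 4950)) - 122 = (-8052 - 5007) - 122 = -13059 - 122 = -13181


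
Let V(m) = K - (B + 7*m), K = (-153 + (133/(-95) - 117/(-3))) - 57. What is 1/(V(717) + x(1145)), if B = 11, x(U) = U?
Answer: -5/20287 ≈ -0.00024646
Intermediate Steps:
K = -862/5 (K = (-153 + (133*(-1/95) - 117*(-⅓))) - 57 = (-153 + (-7/5 + 39)) - 57 = (-153 + 188/5) - 57 = -577/5 - 57 = -862/5 ≈ -172.40)
V(m) = -917/5 - 7*m (V(m) = -862/5 - (11 + 7*m) = -862/5 + (-11 - 7*m) = -917/5 - 7*m)
1/(V(717) + x(1145)) = 1/((-917/5 - 7*717) + 1145) = 1/((-917/5 - 5019) + 1145) = 1/(-26012/5 + 1145) = 1/(-20287/5) = -5/20287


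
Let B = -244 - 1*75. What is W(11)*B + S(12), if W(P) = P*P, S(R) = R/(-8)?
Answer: -77201/2 ≈ -38601.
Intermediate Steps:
S(R) = -R/8 (S(R) = R*(-⅛) = -R/8)
B = -319 (B = -244 - 75 = -319)
W(P) = P²
W(11)*B + S(12) = 11²*(-319) - ⅛*12 = 121*(-319) - 3/2 = -38599 - 3/2 = -77201/2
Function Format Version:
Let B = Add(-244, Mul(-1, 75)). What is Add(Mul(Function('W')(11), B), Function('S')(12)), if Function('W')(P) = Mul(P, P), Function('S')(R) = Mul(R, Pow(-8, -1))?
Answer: Rational(-77201, 2) ≈ -38601.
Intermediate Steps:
Function('S')(R) = Mul(Rational(-1, 8), R) (Function('S')(R) = Mul(R, Rational(-1, 8)) = Mul(Rational(-1, 8), R))
B = -319 (B = Add(-244, -75) = -319)
Function('W')(P) = Pow(P, 2)
Add(Mul(Function('W')(11), B), Function('S')(12)) = Add(Mul(Pow(11, 2), -319), Mul(Rational(-1, 8), 12)) = Add(Mul(121, -319), Rational(-3, 2)) = Add(-38599, Rational(-3, 2)) = Rational(-77201, 2)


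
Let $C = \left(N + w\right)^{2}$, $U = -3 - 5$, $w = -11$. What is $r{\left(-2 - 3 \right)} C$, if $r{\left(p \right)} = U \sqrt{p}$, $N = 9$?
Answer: $- 32 i \sqrt{5} \approx - 71.554 i$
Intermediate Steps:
$U = -8$ ($U = -3 - 5 = -8$)
$C = 4$ ($C = \left(9 - 11\right)^{2} = \left(-2\right)^{2} = 4$)
$r{\left(p \right)} = - 8 \sqrt{p}$
$r{\left(-2 - 3 \right)} C = - 8 \sqrt{-2 - 3} \cdot 4 = - 8 \sqrt{-5} \cdot 4 = - 8 i \sqrt{5} \cdot 4 = - 32 i \sqrt{5}$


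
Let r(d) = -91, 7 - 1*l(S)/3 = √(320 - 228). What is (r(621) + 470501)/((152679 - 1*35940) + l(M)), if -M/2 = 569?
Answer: 4577089300/1136074731 + 235205*√23/1136074731 ≈ 4.0299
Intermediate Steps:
M = -1138 (M = -2*569 = -1138)
l(S) = 21 - 6*√23 (l(S) = 21 - 3*√(320 - 228) = 21 - 6*√23)
(r(621) + 470501)/((152679 - 1*35940) + l(M)) = (-91 + 470501)/((152679 - 1*35940) + (21 - 6*√23)) = 470410/((152679 - 35940) + (21 - 6*√23)) = 470410/(116739 + (21 - 6*√23)) = 470410/(116760 - 6*√23)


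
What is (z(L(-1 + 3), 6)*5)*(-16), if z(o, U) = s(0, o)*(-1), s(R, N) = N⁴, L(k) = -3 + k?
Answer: 80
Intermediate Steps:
z(o, U) = -o⁴ (z(o, U) = o⁴*(-1) = -o⁴)
(z(L(-1 + 3), 6)*5)*(-16) = (-(-3 + (-1 + 3))⁴*5)*(-16) = (-(-3 + 2)⁴*5)*(-16) = (-1*(-1)⁴*5)*(-16) = (-1*1*5)*(-16) = -1*5*(-16) = -5*(-16) = 80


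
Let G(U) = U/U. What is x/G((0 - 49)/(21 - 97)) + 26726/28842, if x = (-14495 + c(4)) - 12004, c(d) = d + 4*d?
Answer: -16601752/627 ≈ -26478.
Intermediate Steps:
c(d) = 5*d
G(U) = 1
x = -26479 (x = (-14495 + 5*4) - 12004 = (-14495 + 20) - 12004 = -14475 - 12004 = -26479)
x/G((0 - 49)/(21 - 97)) + 26726/28842 = -26479/1 + 26726/28842 = -26479*1 + 26726*(1/28842) = -26479 + 581/627 = -16601752/627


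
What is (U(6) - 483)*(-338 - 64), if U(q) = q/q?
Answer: 193764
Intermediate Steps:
U(q) = 1
(U(6) - 483)*(-338 - 64) = (1 - 483)*(-338 - 64) = -482*(-402) = 193764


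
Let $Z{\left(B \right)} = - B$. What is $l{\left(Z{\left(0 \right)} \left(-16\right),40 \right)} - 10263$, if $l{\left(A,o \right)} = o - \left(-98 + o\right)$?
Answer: $-10165$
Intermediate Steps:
$l{\left(A,o \right)} = 98$
$l{\left(Z{\left(0 \right)} \left(-16\right),40 \right)} - 10263 = 98 - 10263 = -10165$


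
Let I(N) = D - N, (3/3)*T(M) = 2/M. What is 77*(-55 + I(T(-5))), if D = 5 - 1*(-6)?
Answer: -16786/5 ≈ -3357.2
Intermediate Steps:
D = 11 (D = 5 + 6 = 11)
T(M) = 2/M
I(N) = 11 - N
77*(-55 + I(T(-5))) = 77*(-55 + (11 - 2/(-5))) = 77*(-55 + (11 - 2*(-1)/5)) = 77*(-55 + (11 - 1*(-⅖))) = 77*(-55 + (11 + ⅖)) = 77*(-55 + 57/5) = 77*(-218/5) = -16786/5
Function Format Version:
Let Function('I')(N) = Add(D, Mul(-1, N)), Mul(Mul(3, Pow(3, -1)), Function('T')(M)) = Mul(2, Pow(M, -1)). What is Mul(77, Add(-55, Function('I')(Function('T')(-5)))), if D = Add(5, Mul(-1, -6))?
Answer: Rational(-16786, 5) ≈ -3357.2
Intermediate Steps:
D = 11 (D = Add(5, 6) = 11)
Function('T')(M) = Mul(2, Pow(M, -1))
Function('I')(N) = Add(11, Mul(-1, N))
Mul(77, Add(-55, Function('I')(Function('T')(-5)))) = Mul(77, Add(-55, Add(11, Mul(-1, Mul(2, Pow(-5, -1)))))) = Mul(77, Add(-55, Add(11, Mul(-1, Mul(2, Rational(-1, 5)))))) = Mul(77, Add(-55, Add(11, Mul(-1, Rational(-2, 5))))) = Mul(77, Add(-55, Add(11, Rational(2, 5)))) = Mul(77, Add(-55, Rational(57, 5))) = Mul(77, Rational(-218, 5)) = Rational(-16786, 5)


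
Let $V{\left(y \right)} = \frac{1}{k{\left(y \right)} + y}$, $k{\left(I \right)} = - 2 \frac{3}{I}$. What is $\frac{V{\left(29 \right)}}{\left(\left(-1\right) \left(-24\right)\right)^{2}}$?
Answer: $\frac{29}{480960} \approx 6.0296 \cdot 10^{-5}$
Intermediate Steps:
$k{\left(I \right)} = - \frac{6}{I}$
$V{\left(y \right)} = \frac{1}{y - \frac{6}{y}}$ ($V{\left(y \right)} = \frac{1}{- \frac{6}{y} + y} = \frac{1}{y - \frac{6}{y}}$)
$\frac{V{\left(29 \right)}}{\left(\left(-1\right) \left(-24\right)\right)^{2}} = \frac{29 \frac{1}{-6 + 29^{2}}}{\left(\left(-1\right) \left(-24\right)\right)^{2}} = \frac{29 \frac{1}{-6 + 841}}{24^{2}} = \frac{29 \cdot \frac{1}{835}}{576} = 29 \cdot \frac{1}{835} \cdot \frac{1}{576} = \frac{29}{835} \cdot \frac{1}{576} = \frac{29}{480960}$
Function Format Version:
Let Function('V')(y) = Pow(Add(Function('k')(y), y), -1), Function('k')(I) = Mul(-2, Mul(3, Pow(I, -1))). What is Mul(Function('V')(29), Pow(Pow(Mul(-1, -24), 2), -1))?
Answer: Rational(29, 480960) ≈ 6.0296e-5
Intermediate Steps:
Function('k')(I) = Mul(-6, Pow(I, -1))
Function('V')(y) = Pow(Add(y, Mul(-6, Pow(y, -1))), -1) (Function('V')(y) = Pow(Add(Mul(-6, Pow(y, -1)), y), -1) = Pow(Add(y, Mul(-6, Pow(y, -1))), -1))
Mul(Function('V')(29), Pow(Pow(Mul(-1, -24), 2), -1)) = Mul(Mul(29, Pow(Add(-6, Pow(29, 2)), -1)), Pow(Pow(Mul(-1, -24), 2), -1)) = Mul(Mul(29, Pow(Add(-6, 841), -1)), Pow(Pow(24, 2), -1)) = Mul(Mul(29, Pow(835, -1)), Pow(576, -1)) = Mul(Mul(29, Rational(1, 835)), Rational(1, 576)) = Mul(Rational(29, 835), Rational(1, 576)) = Rational(29, 480960)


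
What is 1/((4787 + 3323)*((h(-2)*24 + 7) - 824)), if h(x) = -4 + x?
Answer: -1/7793710 ≈ -1.2831e-7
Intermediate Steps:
1/((4787 + 3323)*((h(-2)*24 + 7) - 824)) = 1/((4787 + 3323)*(((-4 - 2)*24 + 7) - 824)) = 1/(8110*((-6*24 + 7) - 824)) = 1/(8110*((-144 + 7) - 824)) = 1/(8110*(-137 - 824)) = 1/(8110*(-961)) = 1/(-7793710) = -1/7793710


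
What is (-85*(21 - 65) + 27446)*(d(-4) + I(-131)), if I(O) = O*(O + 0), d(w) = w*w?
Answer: 535681922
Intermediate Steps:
d(w) = w²
I(O) = O² (I(O) = O*O = O²)
(-85*(21 - 65) + 27446)*(d(-4) + I(-131)) = (-85*(21 - 65) + 27446)*((-4)² + (-131)²) = (-85*(-44) + 27446)*(16 + 17161) = (3740 + 27446)*17177 = 31186*17177 = 535681922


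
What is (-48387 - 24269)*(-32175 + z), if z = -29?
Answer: 2339813824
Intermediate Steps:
(-48387 - 24269)*(-32175 + z) = (-48387 - 24269)*(-32175 - 29) = -72656*(-32204) = 2339813824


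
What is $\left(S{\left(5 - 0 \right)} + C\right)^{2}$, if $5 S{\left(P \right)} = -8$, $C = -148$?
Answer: $\frac{559504}{25} \approx 22380.0$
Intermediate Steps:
$S{\left(P \right)} = - \frac{8}{5}$ ($S{\left(P \right)} = \frac{1}{5} \left(-8\right) = - \frac{8}{5}$)
$\left(S{\left(5 - 0 \right)} + C\right)^{2} = \left(- \frac{8}{5} - 148\right)^{2} = \left(- \frac{748}{5}\right)^{2} = \frac{559504}{25}$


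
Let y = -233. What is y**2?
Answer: 54289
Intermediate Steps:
y**2 = (-233)**2 = 54289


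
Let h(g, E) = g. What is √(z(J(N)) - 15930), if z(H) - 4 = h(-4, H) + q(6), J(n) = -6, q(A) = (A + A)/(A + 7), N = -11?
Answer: I*√2692014/13 ≈ 126.21*I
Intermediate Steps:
q(A) = 2*A/(7 + A) (q(A) = (2*A)/(7 + A) = 2*A/(7 + A))
z(H) = 12/13 (z(H) = 4 + (-4 + 2*6/(7 + 6)) = 4 + (-4 + 2*6/13) = 4 + (-4 + 2*6*(1/13)) = 4 + (-4 + 12/13) = 4 - 40/13 = 12/13)
√(z(J(N)) - 15930) = √(12/13 - 15930) = √(-207078/13) = I*√2692014/13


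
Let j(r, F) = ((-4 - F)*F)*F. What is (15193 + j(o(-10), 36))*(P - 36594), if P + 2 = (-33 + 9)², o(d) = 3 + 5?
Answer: 1320024940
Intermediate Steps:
o(d) = 8
P = 574 (P = -2 + (-33 + 9)² = -2 + (-24)² = -2 + 576 = 574)
j(r, F) = F²*(-4 - F) (j(r, F) = (F*(-4 - F))*F = F²*(-4 - F))
(15193 + j(o(-10), 36))*(P - 36594) = (15193 + 36²*(-4 - 1*36))*(574 - 36594) = (15193 + 1296*(-4 - 36))*(-36020) = (15193 + 1296*(-40))*(-36020) = (15193 - 51840)*(-36020) = -36647*(-36020) = 1320024940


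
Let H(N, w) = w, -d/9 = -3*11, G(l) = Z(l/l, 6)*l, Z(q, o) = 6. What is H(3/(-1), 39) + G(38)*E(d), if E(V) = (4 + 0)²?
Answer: 3687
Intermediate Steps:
G(l) = 6*l
d = 297 (d = -(-27)*11 = -9*(-33) = 297)
E(V) = 16 (E(V) = 4² = 16)
H(3/(-1), 39) + G(38)*E(d) = 39 + (6*38)*16 = 39 + 228*16 = 39 + 3648 = 3687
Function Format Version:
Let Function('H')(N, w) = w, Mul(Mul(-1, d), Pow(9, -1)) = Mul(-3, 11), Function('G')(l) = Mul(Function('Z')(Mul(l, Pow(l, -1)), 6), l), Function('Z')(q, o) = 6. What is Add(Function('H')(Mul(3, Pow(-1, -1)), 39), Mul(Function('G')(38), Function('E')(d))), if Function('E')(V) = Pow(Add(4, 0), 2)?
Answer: 3687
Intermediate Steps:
Function('G')(l) = Mul(6, l)
d = 297 (d = Mul(-9, Mul(-3, 11)) = Mul(-9, -33) = 297)
Function('E')(V) = 16 (Function('E')(V) = Pow(4, 2) = 16)
Add(Function('H')(Mul(3, Pow(-1, -1)), 39), Mul(Function('G')(38), Function('E')(d))) = Add(39, Mul(Mul(6, 38), 16)) = Add(39, Mul(228, 16)) = Add(39, 3648) = 3687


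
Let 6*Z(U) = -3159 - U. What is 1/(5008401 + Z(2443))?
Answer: 3/15022402 ≈ 1.9970e-7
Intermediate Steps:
Z(U) = -1053/2 - U/6 (Z(U) = (-3159 - U)/6 = -1053/2 - U/6)
1/(5008401 + Z(2443)) = 1/(5008401 + (-1053/2 - ⅙*2443)) = 1/(5008401 + (-1053/2 - 2443/6)) = 1/(5008401 - 2801/3) = 1/(15022402/3) = 3/15022402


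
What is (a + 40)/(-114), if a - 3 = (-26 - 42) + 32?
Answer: -7/114 ≈ -0.061404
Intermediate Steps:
a = -33 (a = 3 + ((-26 - 42) + 32) = 3 + (-68 + 32) = 3 - 36 = -33)
(a + 40)/(-114) = (-33 + 40)/(-114) = -1/114*7 = -7/114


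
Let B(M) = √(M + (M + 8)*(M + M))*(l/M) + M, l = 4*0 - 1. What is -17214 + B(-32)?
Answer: -17246 + √94/8 ≈ -17245.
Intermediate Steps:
l = -1 (l = 0 - 1 = -1)
B(M) = M - √(M + 2*M*(8 + M))/M (B(M) = √(M + (M + 8)*(M + M))*(-1/M) + M = √(M + (8 + M)*(2*M))*(-1/M) + M = √(M + 2*M*(8 + M))*(-1/M) + M = -√(M + 2*M*(8 + M))/M + M = M - √(M + 2*M*(8 + M))/M)
-17214 + B(-32) = -17214 + ((-32)² - √(-32*(17 + 2*(-32))))/(-32) = -17214 - (1024 - √(-32*(17 - 64)))/32 = -17214 - (1024 - √(-32*(-47)))/32 = -17214 - (1024 - √1504)/32 = -17214 - (1024 - 4*√94)/32 = -17214 + (-32 + √94/8) = -17246 + √94/8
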